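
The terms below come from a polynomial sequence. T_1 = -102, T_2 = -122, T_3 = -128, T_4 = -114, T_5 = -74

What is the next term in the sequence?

-20, -6, 14, 40
14, 20, 26
6, 6
Third differences constant at 6.
26 + 6 = 32;  40 + 32 = 72;  -74 + 72 = -2

-2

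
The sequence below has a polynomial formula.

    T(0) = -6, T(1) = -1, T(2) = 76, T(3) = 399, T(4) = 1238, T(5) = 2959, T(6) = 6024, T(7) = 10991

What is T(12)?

5, 77, 323, 839, 1721, 3065, 4967
72, 246, 516, 882, 1344, 1902
174, 270, 366, 462, 558
96, 96, 96, 96
Fourth differences constant at 96.
558 + 96 = 654;  1902 + 654 = 2556;  4967 + 2556 = 7523;  10991 + 7523 = 18514
654 + 96 = 750;  2556 + 750 = 3306;  7523 + 3306 = 10829;  18514 + 10829 = 29343
750 + 96 = 846;  3306 + 846 = 4152;  10829 + 4152 = 14981;  29343 + 14981 = 44324
846 + 96 = 942;  4152 + 942 = 5094;  14981 + 5094 = 20075;  44324 + 20075 = 64399
942 + 96 = 1038;  5094 + 1038 = 6132;  20075 + 6132 = 26207;  64399 + 26207 = 90606

90606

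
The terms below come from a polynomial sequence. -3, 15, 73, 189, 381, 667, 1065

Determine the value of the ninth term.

2269

Δ: 18 , 58 , 116 , 192 , 286 , 398
Δ²: 40 , 58 , 76 , 94 , 112
Δ³: 18 , 18 , 18 , 18
Constant third difference = 18, so extend:
112 + 18 = 130;  398 + 130 = 528;  1065 + 528 = 1593
130 + 18 = 148;  528 + 148 = 676;  1593 + 676 = 2269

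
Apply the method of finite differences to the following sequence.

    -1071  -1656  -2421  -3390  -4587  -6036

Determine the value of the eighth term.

-9786

First differences: -585 , -765 , -969 , -1197 , -1449
Second differences: -180 , -204 , -228 , -252
Third differences: -24 , -24 , -24
The third differences are constant (-24).
-252 − 24 = -276;  -1449 − 276 = -1725;  -6036 − 1725 = -7761
-276 − 24 = -300;  -1725 − 300 = -2025;  -7761 − 2025 = -9786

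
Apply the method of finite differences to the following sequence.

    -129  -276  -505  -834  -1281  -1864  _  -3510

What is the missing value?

-2601

Using the first 6 terms:
-147, -229, -329, -447, -583
-82, -100, -118, -136
-18, -18, -18
Constant third difference = -18.
Extend forward: -136 − 18 = -154;  -583 − 154 = -737;  -1864 − 737 = -2601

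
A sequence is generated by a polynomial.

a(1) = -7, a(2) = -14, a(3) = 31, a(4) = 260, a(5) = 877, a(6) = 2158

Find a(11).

Δ: -7, 45, 229, 617, 1281
Δ²: 52, 184, 388, 664
Δ³: 132, 204, 276
Δ⁴: 72, 72
The fourth differences are constant (72).
276 + 72 = 348;  664 + 348 = 1012;  1281 + 1012 = 2293;  2158 + 2293 = 4451
348 + 72 = 420;  1012 + 420 = 1432;  2293 + 1432 = 3725;  4451 + 3725 = 8176
420 + 72 = 492;  1432 + 492 = 1924;  3725 + 1924 = 5649;  8176 + 5649 = 13825
492 + 72 = 564;  1924 + 564 = 2488;  5649 + 2488 = 8137;  13825 + 8137 = 21962
564 + 72 = 636;  2488 + 636 = 3124;  8137 + 3124 = 11261;  21962 + 11261 = 33223

33223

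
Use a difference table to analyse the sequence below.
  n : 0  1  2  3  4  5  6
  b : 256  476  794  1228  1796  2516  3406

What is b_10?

First differences: 220  318  434  568  720  890
Second differences: 98  116  134  152  170
Third differences: 18  18  18  18
Constant third difference = 18, so extend:
170 + 18 = 188;  890 + 188 = 1078;  3406 + 1078 = 4484
188 + 18 = 206;  1078 + 206 = 1284;  4484 + 1284 = 5768
206 + 18 = 224;  1284 + 224 = 1508;  5768 + 1508 = 7276
224 + 18 = 242;  1508 + 242 = 1750;  7276 + 1750 = 9026

9026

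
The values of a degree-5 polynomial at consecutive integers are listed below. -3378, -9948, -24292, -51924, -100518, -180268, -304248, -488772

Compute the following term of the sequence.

-753754

Δ: -6570, -14344, -27632, -48594, -79750, -123980, -184524
Δ²: -7774, -13288, -20962, -31156, -44230, -60544
Δ³: -5514, -7674, -10194, -13074, -16314
Δ⁴: -2160, -2520, -2880, -3240
Δ⁵: -360, -360, -360
Constant fifth difference = -360, so extend:
-3240 − 360 = -3600;  -16314 − 3600 = -19914;  -60544 − 19914 = -80458;  -184524 − 80458 = -264982;  -488772 − 264982 = -753754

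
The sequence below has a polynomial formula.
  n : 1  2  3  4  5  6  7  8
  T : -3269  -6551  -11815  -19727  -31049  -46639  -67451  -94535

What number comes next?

-3282, -5264, -7912, -11322, -15590, -20812, -27084
-1982, -2648, -3410, -4268, -5222, -6272
-666, -762, -858, -954, -1050
-96, -96, -96, -96
Fourth differences constant at -96.
-1050 − 96 = -1146;  -6272 − 1146 = -7418;  -27084 − 7418 = -34502;  -94535 − 34502 = -129037

-129037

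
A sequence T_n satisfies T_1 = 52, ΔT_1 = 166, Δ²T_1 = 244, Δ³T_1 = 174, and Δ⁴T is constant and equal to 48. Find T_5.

2924

Build the table forward from the leading diagonal:
Δ⁴: 48, 48, 48, 48, 48
Δ³: 174, 222, 270, 318, 366
Δ²: 244, 418, 640, 910, 1228
Δ: 166, 410, 828, 1468, 2378
T: 52, 218, 628, 1456, 2924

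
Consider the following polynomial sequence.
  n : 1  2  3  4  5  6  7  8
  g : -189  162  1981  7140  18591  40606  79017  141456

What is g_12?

D1: 351, 1819, 5159, 11451, 22015, 38411, 62439
D2: 1468, 3340, 6292, 10564, 16396, 24028
D3: 1872, 2952, 4272, 5832, 7632
D4: 1080, 1320, 1560, 1800
D5: 240, 240, 240
Fifth differences constant at 240.
1800 + 240 = 2040;  7632 + 2040 = 9672;  24028 + 9672 = 33700;  62439 + 33700 = 96139;  141456 + 96139 = 237595
2040 + 240 = 2280;  9672 + 2280 = 11952;  33700 + 11952 = 45652;  96139 + 45652 = 141791;  237595 + 141791 = 379386
2280 + 240 = 2520;  11952 + 2520 = 14472;  45652 + 14472 = 60124;  141791 + 60124 = 201915;  379386 + 201915 = 581301
2520 + 240 = 2760;  14472 + 2760 = 17232;  60124 + 17232 = 77356;  201915 + 77356 = 279271;  581301 + 279271 = 860572

860572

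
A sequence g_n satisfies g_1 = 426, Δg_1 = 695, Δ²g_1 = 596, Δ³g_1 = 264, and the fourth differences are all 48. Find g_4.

Build the table forward from the leading diagonal:
Δ⁴: 48  48  48  48
Δ³: 264  312  360  408
Δ²: 596  860  1172  1532
Δ: 695  1291  2151  3323
g: 426  1121  2412  4563

4563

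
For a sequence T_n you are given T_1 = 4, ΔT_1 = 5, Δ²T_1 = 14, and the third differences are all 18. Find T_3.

28

Build the table forward from the leading diagonal:
D3: 18, 18, 18
D2: 14, 32, 50
D1: 5, 19, 51
T: 4, 9, 28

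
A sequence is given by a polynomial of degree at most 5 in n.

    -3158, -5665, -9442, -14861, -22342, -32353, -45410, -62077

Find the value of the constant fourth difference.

-48

Δ: -2507, -3777, -5419, -7481, -10011, -13057, -16667
Δ²: -1270, -1642, -2062, -2530, -3046, -3610
Δ³: -372, -420, -468, -516, -564
Δ⁴: -48, -48, -48, -48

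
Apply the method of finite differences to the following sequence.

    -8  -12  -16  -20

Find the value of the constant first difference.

D1: -4, -4, -4

-4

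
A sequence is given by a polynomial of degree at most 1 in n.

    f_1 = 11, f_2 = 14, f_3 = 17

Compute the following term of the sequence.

20

Δ: 3 , 3
Constant first difference = 3, so extend:
17 + 3 = 20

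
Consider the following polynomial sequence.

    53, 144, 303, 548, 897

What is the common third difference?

18

D1: 91, 159, 245, 349
D2: 68, 86, 104
D3: 18, 18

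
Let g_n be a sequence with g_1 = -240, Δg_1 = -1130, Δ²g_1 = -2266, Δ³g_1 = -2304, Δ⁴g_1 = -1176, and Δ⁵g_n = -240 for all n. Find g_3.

-4766

Build the table forward from the leading diagonal:
Fifth differences: -240, -240, -240
Fourth differences: -1176, -1416, -1656
Third differences: -2304, -3480, -4896
Second differences: -2266, -4570, -8050
First differences: -1130, -3396, -7966
g: -240, -1370, -4766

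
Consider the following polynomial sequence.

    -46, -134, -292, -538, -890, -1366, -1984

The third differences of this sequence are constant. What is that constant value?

Δ: -88, -158, -246, -352, -476, -618
Δ²: -70, -88, -106, -124, -142
Δ³: -18, -18, -18, -18

-18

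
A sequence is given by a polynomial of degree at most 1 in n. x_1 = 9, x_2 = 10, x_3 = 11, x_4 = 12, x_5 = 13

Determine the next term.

D1: 1, 1, 1, 1
The first differences are constant (1).
13 + 1 = 14

14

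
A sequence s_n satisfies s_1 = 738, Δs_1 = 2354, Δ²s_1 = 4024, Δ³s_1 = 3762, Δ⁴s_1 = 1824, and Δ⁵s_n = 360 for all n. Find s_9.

Build the table forward from the leading diagonal:
Δ⁵: 360  360  360  360  360  360  360  360  360
Δ⁴: 1824  2184  2544  2904  3264  3624  3984  4344  4704
Δ³: 3762  5586  7770  10314  13218  16482  20106  24090  28434
Δ²: 4024  7786  13372  21142  31456  44674  61156  81262  105352
Δ: 2354  6378  14164  27536  48678  80134  124808  185964  267226
s: 738  3092  9470  23634  51170  99848  179982  304790  490754

490754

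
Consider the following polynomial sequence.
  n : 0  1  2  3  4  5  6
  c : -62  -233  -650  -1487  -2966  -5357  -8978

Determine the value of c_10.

First differences: -171  -417  -837  -1479  -2391  -3621
Second differences: -246  -420  -642  -912  -1230
Third differences: -174  -222  -270  -318
Fourth differences: -48  -48  -48
The fourth differences are constant (-48).
-318 − 48 = -366;  -1230 − 366 = -1596;  -3621 − 1596 = -5217;  -8978 − 5217 = -14195
-366 − 48 = -414;  -1596 − 414 = -2010;  -5217 − 2010 = -7227;  -14195 − 7227 = -21422
-414 − 48 = -462;  -2010 − 462 = -2472;  -7227 − 2472 = -9699;  -21422 − 9699 = -31121
-462 − 48 = -510;  -2472 − 510 = -2982;  -9699 − 2982 = -12681;  -31121 − 12681 = -43802

-43802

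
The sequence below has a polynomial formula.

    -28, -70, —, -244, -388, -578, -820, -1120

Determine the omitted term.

-140

Using the last 5 terms:
Δ: -144  -190  -242  -300
Δ²: -46  -52  -58
Δ³: -6  -6
Constant third difference = -6.
Extend backward: -46 + 6 = -40;  -144 + 40 = -104;  -244 + 104 = -140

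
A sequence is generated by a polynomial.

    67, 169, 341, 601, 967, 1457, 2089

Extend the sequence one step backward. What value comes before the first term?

102, 172, 260, 366, 490, 632
70, 88, 106, 124, 142
18, 18, 18, 18
The third differences are constant at 18.
Work back: 70 − 18 = 52;  102 − 52 = 50;  67 − 50 = 17

17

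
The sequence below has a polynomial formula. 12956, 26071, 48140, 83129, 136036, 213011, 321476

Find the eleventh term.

1269916

13115  22069  34989  52907  76975  108465
8954  12920  17918  24068  31490
3966  4998  6150  7422
1032  1152  1272
120  120
Fifth differences constant at 120.
1272 + 120 = 1392;  7422 + 1392 = 8814;  31490 + 8814 = 40304;  108465 + 40304 = 148769;  321476 + 148769 = 470245
1392 + 120 = 1512;  8814 + 1512 = 10326;  40304 + 10326 = 50630;  148769 + 50630 = 199399;  470245 + 199399 = 669644
1512 + 120 = 1632;  10326 + 1632 = 11958;  50630 + 11958 = 62588;  199399 + 62588 = 261987;  669644 + 261987 = 931631
1632 + 120 = 1752;  11958 + 1752 = 13710;  62588 + 13710 = 76298;  261987 + 76298 = 338285;  931631 + 338285 = 1269916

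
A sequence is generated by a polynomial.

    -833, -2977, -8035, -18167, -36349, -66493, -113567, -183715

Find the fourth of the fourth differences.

-1176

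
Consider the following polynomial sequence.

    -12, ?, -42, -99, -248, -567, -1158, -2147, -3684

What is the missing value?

Using the last 7 terms:
Δ: -57  -149  -319  -591  -989  -1537
Δ²: -92  -170  -272  -398  -548
Δ³: -78  -102  -126  -150
Δ⁴: -24  -24  -24
Constant fourth difference = -24.
Extend backward: -78 + 24 = -54;  -92 + 54 = -38;  -57 + 38 = -19;  -42 + 19 = -23

-23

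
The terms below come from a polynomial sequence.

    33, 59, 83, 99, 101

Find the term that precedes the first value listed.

11

First differences: 26, 24, 16, 2
Second differences: -2, -8, -14
Third differences: -6, -6
The third differences are constant at -6.
Work back: -2 + 6 = 4;  26 − 4 = 22;  33 − 22 = 11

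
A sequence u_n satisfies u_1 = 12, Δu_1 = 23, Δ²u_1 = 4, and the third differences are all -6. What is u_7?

90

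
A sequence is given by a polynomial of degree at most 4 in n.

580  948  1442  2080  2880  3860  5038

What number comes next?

6432

Δ: 368 , 494 , 638 , 800 , 980 , 1178
Δ²: 126 , 144 , 162 , 180 , 198
Δ³: 18 , 18 , 18 , 18
The third differences are constant (18).
198 + 18 = 216;  1178 + 216 = 1394;  5038 + 1394 = 6432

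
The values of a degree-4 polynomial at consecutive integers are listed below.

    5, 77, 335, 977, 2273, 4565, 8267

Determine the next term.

Δ: 72  258  642  1296  2292  3702
Δ²: 186  384  654  996  1410
Δ³: 198  270  342  414
Δ⁴: 72  72  72
The fourth differences are constant (72).
414 + 72 = 486;  1410 + 486 = 1896;  3702 + 1896 = 5598;  8267 + 5598 = 13865

13865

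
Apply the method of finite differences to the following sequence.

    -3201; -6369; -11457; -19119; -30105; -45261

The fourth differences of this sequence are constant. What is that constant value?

Δ: -3168, -5088, -7662, -10986, -15156
Δ²: -1920, -2574, -3324, -4170
Δ³: -654, -750, -846
Δ⁴: -96, -96

-96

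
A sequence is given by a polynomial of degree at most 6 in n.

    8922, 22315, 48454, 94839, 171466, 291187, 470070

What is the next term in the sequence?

13393, 26139, 46385, 76627, 119721, 178883
12746, 20246, 30242, 43094, 59162
7500, 9996, 12852, 16068
2496, 2856, 3216
360, 360
Fifth differences constant at 360.
3216 + 360 = 3576;  16068 + 3576 = 19644;  59162 + 19644 = 78806;  178883 + 78806 = 257689;  470070 + 257689 = 727759

727759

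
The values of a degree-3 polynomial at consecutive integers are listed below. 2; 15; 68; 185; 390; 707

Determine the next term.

1160

First differences: 13  53  117  205  317
Second differences: 40  64  88  112
Third differences: 24  24  24
The third differences are constant (24).
112 + 24 = 136;  317 + 136 = 453;  707 + 453 = 1160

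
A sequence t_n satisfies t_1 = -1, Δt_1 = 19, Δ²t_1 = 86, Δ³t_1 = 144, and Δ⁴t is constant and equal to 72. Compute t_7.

Build the table forward from the leading diagonal:
Fourth differences: 72, 72, 72, 72, 72, 72, 72
Third differences: 144, 216, 288, 360, 432, 504, 576
Second differences: 86, 230, 446, 734, 1094, 1526, 2030
First differences: 19, 105, 335, 781, 1515, 2609, 4135
t: -1, 18, 123, 458, 1239, 2754, 5363

5363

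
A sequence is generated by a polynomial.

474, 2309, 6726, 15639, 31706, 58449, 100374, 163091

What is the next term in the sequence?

D1: 1835, 4417, 8913, 16067, 26743, 41925, 62717
D2: 2582, 4496, 7154, 10676, 15182, 20792
D3: 1914, 2658, 3522, 4506, 5610
D4: 744, 864, 984, 1104
D5: 120, 120, 120
Constant fifth difference = 120, so extend:
1104 + 120 = 1224;  5610 + 1224 = 6834;  20792 + 6834 = 27626;  62717 + 27626 = 90343;  163091 + 90343 = 253434

253434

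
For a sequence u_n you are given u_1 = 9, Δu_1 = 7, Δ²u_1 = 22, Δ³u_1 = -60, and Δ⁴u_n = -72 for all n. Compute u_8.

-4100

Build the table forward from the leading diagonal:
D4: -72  -72  -72  -72  -72  -72  -72  -72
D3: -60  -132  -204  -276  -348  -420  -492  -564
D2: 22  -38  -170  -374  -650  -998  -1418  -1910
D1: 7  29  -9  -179  -553  -1203  -2201  -3619
u: 9  16  45  36  -143  -696  -1899  -4100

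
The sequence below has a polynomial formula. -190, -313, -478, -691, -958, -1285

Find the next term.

-1678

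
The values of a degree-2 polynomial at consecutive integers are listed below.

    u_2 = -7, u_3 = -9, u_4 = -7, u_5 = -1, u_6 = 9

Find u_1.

-1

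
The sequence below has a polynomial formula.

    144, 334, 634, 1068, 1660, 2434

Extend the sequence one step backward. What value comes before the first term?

D1: 190, 300, 434, 592, 774
D2: 110, 134, 158, 182
D3: 24, 24, 24
The third differences are constant at 24.
Work back: 110 − 24 = 86;  190 − 86 = 104;  144 − 104 = 40

40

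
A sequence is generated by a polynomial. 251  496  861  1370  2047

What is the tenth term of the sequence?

8792

Δ: 245, 365, 509, 677
Δ²: 120, 144, 168
Δ³: 24, 24
Constant third difference = 24, so extend:
168 + 24 = 192;  677 + 192 = 869;  2047 + 869 = 2916
192 + 24 = 216;  869 + 216 = 1085;  2916 + 1085 = 4001
216 + 24 = 240;  1085 + 240 = 1325;  4001 + 1325 = 5326
240 + 24 = 264;  1325 + 264 = 1589;  5326 + 1589 = 6915
264 + 24 = 288;  1589 + 288 = 1877;  6915 + 1877 = 8792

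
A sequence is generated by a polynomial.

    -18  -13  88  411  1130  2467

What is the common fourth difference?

D1: 5, 101, 323, 719, 1337
D2: 96, 222, 396, 618
D3: 126, 174, 222
D4: 48, 48

48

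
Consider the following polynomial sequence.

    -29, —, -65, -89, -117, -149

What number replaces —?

-45

Using the last 4 terms:
Δ: -24  -28  -32
Δ²: -4  -4
Constant second difference = -4.
Extend backward: -24 + 4 = -20;  -65 + 20 = -45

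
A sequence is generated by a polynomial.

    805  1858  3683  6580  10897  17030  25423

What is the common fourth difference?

First differences: 1053, 1825, 2897, 4317, 6133, 8393
Second differences: 772, 1072, 1420, 1816, 2260
Third differences: 300, 348, 396, 444
Fourth differences: 48, 48, 48

48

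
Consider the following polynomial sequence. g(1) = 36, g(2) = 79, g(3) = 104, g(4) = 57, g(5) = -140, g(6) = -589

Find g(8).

Δ: 43 , 25 , -47 , -197 , -449
Δ²: -18 , -72 , -150 , -252
Δ³: -54 , -78 , -102
Δ⁴: -24 , -24
Constant fourth difference = -24, so extend:
-102 − 24 = -126;  -252 − 126 = -378;  -449 − 378 = -827;  -589 − 827 = -1416
-126 − 24 = -150;  -378 − 150 = -528;  -827 − 528 = -1355;  -1416 − 1355 = -2771

-2771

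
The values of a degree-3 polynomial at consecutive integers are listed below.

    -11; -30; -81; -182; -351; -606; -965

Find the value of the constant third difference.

First differences: -19, -51, -101, -169, -255, -359
Second differences: -32, -50, -68, -86, -104
Third differences: -18, -18, -18, -18

-18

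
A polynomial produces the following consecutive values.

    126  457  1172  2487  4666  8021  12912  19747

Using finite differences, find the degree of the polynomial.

4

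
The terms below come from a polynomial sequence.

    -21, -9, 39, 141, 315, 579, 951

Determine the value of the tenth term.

2895

D1: 12  48  102  174  264  372
D2: 36  54  72  90  108
D3: 18  18  18  18
Constant third difference = 18, so extend:
108 + 18 = 126;  372 + 126 = 498;  951 + 498 = 1449
126 + 18 = 144;  498 + 144 = 642;  1449 + 642 = 2091
144 + 18 = 162;  642 + 162 = 804;  2091 + 804 = 2895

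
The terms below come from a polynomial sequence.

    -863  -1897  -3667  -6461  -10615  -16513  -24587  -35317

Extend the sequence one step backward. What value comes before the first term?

-325

Δ: -1034, -1770, -2794, -4154, -5898, -8074, -10730
Δ²: -736, -1024, -1360, -1744, -2176, -2656
Δ³: -288, -336, -384, -432, -480
Δ⁴: -48, -48, -48, -48
The fourth differences are constant at -48.
Work back: -288 + 48 = -240;  -736 + 240 = -496;  -1034 + 496 = -538;  -863 + 538 = -325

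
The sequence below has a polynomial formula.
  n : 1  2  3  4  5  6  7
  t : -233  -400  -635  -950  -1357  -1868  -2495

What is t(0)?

-122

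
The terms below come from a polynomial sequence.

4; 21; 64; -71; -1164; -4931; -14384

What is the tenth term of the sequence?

-133979

First differences: 17, 43, -135, -1093, -3767, -9453
Second differences: 26, -178, -958, -2674, -5686
Third differences: -204, -780, -1716, -3012
Fourth differences: -576, -936, -1296
Fifth differences: -360, -360
Constant fifth difference = -360, so extend:
-1296 − 360 = -1656;  -3012 − 1656 = -4668;  -5686 − 4668 = -10354;  -9453 − 10354 = -19807;  -14384 − 19807 = -34191
-1656 − 360 = -2016;  -4668 − 2016 = -6684;  -10354 − 6684 = -17038;  -19807 − 17038 = -36845;  -34191 − 36845 = -71036
-2016 − 360 = -2376;  -6684 − 2376 = -9060;  -17038 − 9060 = -26098;  -36845 − 26098 = -62943;  -71036 − 62943 = -133979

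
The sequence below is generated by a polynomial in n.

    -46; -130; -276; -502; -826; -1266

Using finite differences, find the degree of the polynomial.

D1: -84, -146, -226, -324, -440
D2: -62, -80, -98, -116
D3: -18, -18, -18
The third differences are constant, so the polynomial has degree 3.

3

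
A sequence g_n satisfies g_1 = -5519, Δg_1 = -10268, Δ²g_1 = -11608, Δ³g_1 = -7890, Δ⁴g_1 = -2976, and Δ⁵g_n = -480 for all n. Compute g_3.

-37663

Build the table forward from the leading diagonal:
D5: -480  -480  -480
D4: -2976  -3456  -3936
D3: -7890  -10866  -14322
D2: -11608  -19498  -30364
D1: -10268  -21876  -41374
g: -5519  -15787  -37663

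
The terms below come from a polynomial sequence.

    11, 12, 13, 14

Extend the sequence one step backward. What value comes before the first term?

First differences: 1, 1, 1
The first differences are constant at 1.
Work back: 11 − 1 = 10

10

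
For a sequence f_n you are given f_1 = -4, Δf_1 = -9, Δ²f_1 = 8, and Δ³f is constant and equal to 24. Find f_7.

542

Build the table forward from the leading diagonal:
D3: 24, 24, 24, 24, 24, 24, 24
D2: 8, 32, 56, 80, 104, 128, 152
D1: -9, -1, 31, 87, 167, 271, 399
f: -4, -13, -14, 17, 104, 271, 542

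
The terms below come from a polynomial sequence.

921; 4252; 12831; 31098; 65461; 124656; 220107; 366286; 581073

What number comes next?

D1: 3331, 8579, 18267, 34363, 59195, 95451, 146179, 214787
D2: 5248, 9688, 16096, 24832, 36256, 50728, 68608
D3: 4440, 6408, 8736, 11424, 14472, 17880
D4: 1968, 2328, 2688, 3048, 3408
D5: 360, 360, 360, 360
The fifth differences are constant (360).
3408 + 360 = 3768;  17880 + 3768 = 21648;  68608 + 21648 = 90256;  214787 + 90256 = 305043;  581073 + 305043 = 886116

886116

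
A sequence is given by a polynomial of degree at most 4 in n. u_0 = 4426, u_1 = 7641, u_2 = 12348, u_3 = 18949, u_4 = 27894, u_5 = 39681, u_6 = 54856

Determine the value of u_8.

97794

3215  4707  6601  8945  11787  15175
1492  1894  2344  2842  3388
402  450  498  546
48  48  48
Fourth differences constant at 48.
546 + 48 = 594;  3388 + 594 = 3982;  15175 + 3982 = 19157;  54856 + 19157 = 74013
594 + 48 = 642;  3982 + 642 = 4624;  19157 + 4624 = 23781;  74013 + 23781 = 97794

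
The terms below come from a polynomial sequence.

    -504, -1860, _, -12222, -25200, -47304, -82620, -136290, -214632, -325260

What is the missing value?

Using the last 7 terms:
First differences: -12978, -22104, -35316, -53670, -78342, -110628
Second differences: -9126, -13212, -18354, -24672, -32286
Third differences: -4086, -5142, -6318, -7614
Fourth differences: -1056, -1176, -1296
Fifth differences: -120, -120
Constant fifth difference = -120.
Extend backward: -1056 + 120 = -936;  -4086 + 936 = -3150;  -9126 + 3150 = -5976;  -12978 + 5976 = -7002;  -12222 + 7002 = -5220

-5220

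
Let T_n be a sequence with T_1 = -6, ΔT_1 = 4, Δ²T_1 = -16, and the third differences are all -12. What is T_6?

Build the table forward from the leading diagonal:
Third differences: -12, -12, -12, -12, -12, -12
Second differences: -16, -28, -40, -52, -64, -76
First differences: 4, -12, -40, -80, -132, -196
T: -6, -2, -14, -54, -134, -266

-266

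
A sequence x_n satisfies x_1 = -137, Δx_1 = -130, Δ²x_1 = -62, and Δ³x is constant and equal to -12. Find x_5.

-1077

Build the table forward from the leading diagonal:
Third differences: -12, -12, -12, -12, -12
Second differences: -62, -74, -86, -98, -110
First differences: -130, -192, -266, -352, -450
x: -137, -267, -459, -725, -1077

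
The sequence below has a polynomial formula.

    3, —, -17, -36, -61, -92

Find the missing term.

-4

Using the last 4 terms:
D1: -19  -25  -31
D2: -6  -6
Constant second difference = -6.
Extend backward: -19 + 6 = -13;  -17 + 13 = -4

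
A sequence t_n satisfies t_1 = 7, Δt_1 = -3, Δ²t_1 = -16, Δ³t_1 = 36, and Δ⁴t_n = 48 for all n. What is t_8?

2590

Build the table forward from the leading diagonal:
Δ⁴: 48, 48, 48, 48, 48, 48, 48, 48
Δ³: 36, 84, 132, 180, 228, 276, 324, 372
Δ²: -16, 20, 104, 236, 416, 644, 920, 1244
Δ: -3, -19, 1, 105, 341, 757, 1401, 2321
t: 7, 4, -15, -14, 91, 432, 1189, 2590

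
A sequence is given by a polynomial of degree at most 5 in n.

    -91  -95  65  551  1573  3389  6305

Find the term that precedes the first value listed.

-37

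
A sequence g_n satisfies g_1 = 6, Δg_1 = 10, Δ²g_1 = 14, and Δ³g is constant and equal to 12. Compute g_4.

90

Build the table forward from the leading diagonal:
Δ³: 12  12  12  12
Δ²: 14  26  38  50
Δ: 10  24  50  88
g: 6  16  40  90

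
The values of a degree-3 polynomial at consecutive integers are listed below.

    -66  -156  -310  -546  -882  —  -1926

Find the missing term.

-1336

Using the first 5 terms:
D1: -90, -154, -236, -336
D2: -64, -82, -100
D3: -18, -18
Constant third difference = -18.
Extend forward: -100 − 18 = -118;  -336 − 118 = -454;  -882 − 454 = -1336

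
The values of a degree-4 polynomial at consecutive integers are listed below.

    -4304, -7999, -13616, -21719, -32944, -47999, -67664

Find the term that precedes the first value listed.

-2039

Δ: -3695  -5617  -8103  -11225  -15055  -19665
Δ²: -1922  -2486  -3122  -3830  -4610
Δ³: -564  -636  -708  -780
Δ⁴: -72  -72  -72
The fourth differences are constant at -72.
Work back: -564 + 72 = -492;  -1922 + 492 = -1430;  -3695 + 1430 = -2265;  -4304 + 2265 = -2039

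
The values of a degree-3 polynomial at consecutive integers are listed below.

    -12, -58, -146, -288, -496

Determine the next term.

-782

Δ: -46, -88, -142, -208
Δ²: -42, -54, -66
Δ³: -12, -12
Constant third difference = -12, so extend:
-66 − 12 = -78;  -208 − 78 = -286;  -496 − 286 = -782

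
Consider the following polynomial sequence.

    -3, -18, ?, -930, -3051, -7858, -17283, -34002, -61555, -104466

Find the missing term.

-187

Using the last 7 terms:
-2121  -4807  -9425  -16719  -27553  -42911
-2686  -4618  -7294  -10834  -15358
-1932  -2676  -3540  -4524
-744  -864  -984
-120  -120
Constant fifth difference = -120.
Extend backward: -744 + 120 = -624;  -1932 + 624 = -1308;  -2686 + 1308 = -1378;  -2121 + 1378 = -743;  -930 + 743 = -187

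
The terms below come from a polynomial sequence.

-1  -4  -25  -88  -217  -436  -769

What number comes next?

First differences: -3 , -21 , -63 , -129 , -219 , -333
Second differences: -18 , -42 , -66 , -90 , -114
Third differences: -24 , -24 , -24 , -24
Constant third difference = -24, so extend:
-114 − 24 = -138;  -333 − 138 = -471;  -769 − 471 = -1240

-1240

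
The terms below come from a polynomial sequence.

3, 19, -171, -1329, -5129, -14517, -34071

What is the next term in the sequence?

First differences: 16  -190  -1158  -3800  -9388  -19554
Second differences: -206  -968  -2642  -5588  -10166
Third differences: -762  -1674  -2946  -4578
Fourth differences: -912  -1272  -1632
Fifth differences: -360  -360
Fifth differences constant at -360.
-1632 − 360 = -1992;  -4578 − 1992 = -6570;  -10166 − 6570 = -16736;  -19554 − 16736 = -36290;  -34071 − 36290 = -70361

-70361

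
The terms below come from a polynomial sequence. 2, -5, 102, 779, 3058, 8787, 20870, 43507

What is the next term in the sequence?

Δ: -7, 107, 677, 2279, 5729, 12083, 22637
Δ²: 114, 570, 1602, 3450, 6354, 10554
Δ³: 456, 1032, 1848, 2904, 4200
Δ⁴: 576, 816, 1056, 1296
Δ⁵: 240, 240, 240
Fifth differences constant at 240.
1296 + 240 = 1536;  4200 + 1536 = 5736;  10554 + 5736 = 16290;  22637 + 16290 = 38927;  43507 + 38927 = 82434

82434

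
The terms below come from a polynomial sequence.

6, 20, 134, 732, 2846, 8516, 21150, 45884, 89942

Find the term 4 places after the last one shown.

697134

14 , 114 , 598 , 2114 , 5670 , 12634 , 24734 , 44058
100 , 484 , 1516 , 3556 , 6964 , 12100 , 19324
384 , 1032 , 2040 , 3408 , 5136 , 7224
648 , 1008 , 1368 , 1728 , 2088
360 , 360 , 360 , 360
Constant fifth difference = 360, so extend:
2088 + 360 = 2448;  7224 + 2448 = 9672;  19324 + 9672 = 28996;  44058 + 28996 = 73054;  89942 + 73054 = 162996
2448 + 360 = 2808;  9672 + 2808 = 12480;  28996 + 12480 = 41476;  73054 + 41476 = 114530;  162996 + 114530 = 277526
2808 + 360 = 3168;  12480 + 3168 = 15648;  41476 + 15648 = 57124;  114530 + 57124 = 171654;  277526 + 171654 = 449180
3168 + 360 = 3528;  15648 + 3528 = 19176;  57124 + 19176 = 76300;  171654 + 76300 = 247954;  449180 + 247954 = 697134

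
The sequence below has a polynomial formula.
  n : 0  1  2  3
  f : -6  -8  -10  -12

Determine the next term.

-2 , -2 , -2
Constant first difference = -2, so extend:
-12 − 2 = -14

-14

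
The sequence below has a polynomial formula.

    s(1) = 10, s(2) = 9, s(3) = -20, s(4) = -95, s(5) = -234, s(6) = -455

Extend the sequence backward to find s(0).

1

-1, -29, -75, -139, -221
-28, -46, -64, -82
-18, -18, -18
The third differences are constant at -18.
Work back: -28 + 18 = -10;  -1 + 10 = 9;  10 − 9 = 1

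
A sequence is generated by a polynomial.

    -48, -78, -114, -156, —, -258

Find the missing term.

Using the first 4 terms:
-30, -36, -42
-6, -6
Constant second difference = -6.
Extend forward: -42 − 6 = -48;  -156 − 48 = -204

-204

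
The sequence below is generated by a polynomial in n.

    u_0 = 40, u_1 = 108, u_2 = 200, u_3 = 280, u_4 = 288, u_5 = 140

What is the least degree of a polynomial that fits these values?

D1: 68, 92, 80, 8, -148
D2: 24, -12, -72, -156
D3: -36, -60, -84
D4: -24, -24
The fourth differences are constant, so the polynomial has degree 4.

4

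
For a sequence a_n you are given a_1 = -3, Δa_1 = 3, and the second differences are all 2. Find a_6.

32

Build the table forward from the leading diagonal:
D2: 2, 2, 2, 2, 2, 2
D1: 3, 5, 7, 9, 11, 13
a: -3, 0, 5, 12, 21, 32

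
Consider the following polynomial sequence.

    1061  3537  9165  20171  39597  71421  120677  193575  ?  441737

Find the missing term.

297621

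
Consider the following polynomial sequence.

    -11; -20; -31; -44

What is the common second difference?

-2

First differences: -9, -11, -13
Second differences: -2, -2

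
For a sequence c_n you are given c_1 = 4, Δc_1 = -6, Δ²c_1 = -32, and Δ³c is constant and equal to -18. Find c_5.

Build the table forward from the leading diagonal:
Third differences: -18, -18, -18, -18, -18
Second differences: -32, -50, -68, -86, -104
First differences: -6, -38, -88, -156, -242
c: 4, -2, -40, -128, -284

-284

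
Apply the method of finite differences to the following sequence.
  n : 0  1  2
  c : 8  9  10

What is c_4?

12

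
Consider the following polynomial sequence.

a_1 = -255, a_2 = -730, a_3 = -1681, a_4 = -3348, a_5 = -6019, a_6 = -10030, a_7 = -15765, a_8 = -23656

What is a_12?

D1: -475, -951, -1667, -2671, -4011, -5735, -7891
D2: -476, -716, -1004, -1340, -1724, -2156
D3: -240, -288, -336, -384, -432
D4: -48, -48, -48, -48
The fourth differences are constant (-48).
-432 − 48 = -480;  -2156 − 480 = -2636;  -7891 − 2636 = -10527;  -23656 − 10527 = -34183
-480 − 48 = -528;  -2636 − 528 = -3164;  -10527 − 3164 = -13691;  -34183 − 13691 = -47874
-528 − 48 = -576;  -3164 − 576 = -3740;  -13691 − 3740 = -17431;  -47874 − 17431 = -65305
-576 − 48 = -624;  -3740 − 624 = -4364;  -17431 − 4364 = -21795;  -65305 − 21795 = -87100

-87100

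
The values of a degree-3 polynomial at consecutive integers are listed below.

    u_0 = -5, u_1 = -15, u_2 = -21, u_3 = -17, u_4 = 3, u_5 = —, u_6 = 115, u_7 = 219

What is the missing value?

45

Using the first 5 terms:
-10, -6, 4, 20
4, 10, 16
6, 6
Constant third difference = 6.
Extend forward: 16 + 6 = 22;  20 + 22 = 42;  3 + 42 = 45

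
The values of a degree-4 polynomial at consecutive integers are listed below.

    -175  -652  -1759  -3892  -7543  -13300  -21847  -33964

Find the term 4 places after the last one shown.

-137092

Δ: -477 , -1107 , -2133 , -3651 , -5757 , -8547 , -12117
Δ²: -630 , -1026 , -1518 , -2106 , -2790 , -3570
Δ³: -396 , -492 , -588 , -684 , -780
Δ⁴: -96 , -96 , -96 , -96
Constant fourth difference = -96, so extend:
-780 − 96 = -876;  -3570 − 876 = -4446;  -12117 − 4446 = -16563;  -33964 − 16563 = -50527
-876 − 96 = -972;  -4446 − 972 = -5418;  -16563 − 5418 = -21981;  -50527 − 21981 = -72508
-972 − 96 = -1068;  -5418 − 1068 = -6486;  -21981 − 6486 = -28467;  -72508 − 28467 = -100975
-1068 − 96 = -1164;  -6486 − 1164 = -7650;  -28467 − 7650 = -36117;  -100975 − 36117 = -137092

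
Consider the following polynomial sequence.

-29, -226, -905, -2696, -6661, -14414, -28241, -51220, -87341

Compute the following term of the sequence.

First differences: -197  -679  -1791  -3965  -7753  -13827  -22979  -36121
Second differences: -482  -1112  -2174  -3788  -6074  -9152  -13142
Third differences: -630  -1062  -1614  -2286  -3078  -3990
Fourth differences: -432  -552  -672  -792  -912
Fifth differences: -120  -120  -120  -120
The fifth differences are constant (-120).
-912 − 120 = -1032;  -3990 − 1032 = -5022;  -13142 − 5022 = -18164;  -36121 − 18164 = -54285;  -87341 − 54285 = -141626

-141626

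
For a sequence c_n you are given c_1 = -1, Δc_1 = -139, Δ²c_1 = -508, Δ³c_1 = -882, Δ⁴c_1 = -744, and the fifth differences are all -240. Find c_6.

-18556

Build the table forward from the leading diagonal:
Fifth differences: -240, -240, -240, -240, -240, -240
Fourth differences: -744, -984, -1224, -1464, -1704, -1944
Third differences: -882, -1626, -2610, -3834, -5298, -7002
Second differences: -508, -1390, -3016, -5626, -9460, -14758
First differences: -139, -647, -2037, -5053, -10679, -20139
c: -1, -140, -787, -2824, -7877, -18556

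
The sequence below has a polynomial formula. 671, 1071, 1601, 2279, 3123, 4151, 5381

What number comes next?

6831

400  530  678  844  1028  1230
130  148  166  184  202
18  18  18  18
Third differences constant at 18.
202 + 18 = 220;  1230 + 220 = 1450;  5381 + 1450 = 6831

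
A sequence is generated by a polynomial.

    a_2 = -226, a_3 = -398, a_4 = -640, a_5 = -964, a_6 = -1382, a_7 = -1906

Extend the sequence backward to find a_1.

First differences: -172  -242  -324  -418  -524
Second differences: -70  -82  -94  -106
Third differences: -12  -12  -12
The third differences are constant at -12.
Work back: -70 + 12 = -58;  -172 + 58 = -114;  -226 + 114 = -112

-112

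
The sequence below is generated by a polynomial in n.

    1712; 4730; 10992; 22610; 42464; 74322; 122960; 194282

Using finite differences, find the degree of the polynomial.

D1: 3018, 6262, 11618, 19854, 31858, 48638, 71322
D2: 3244, 5356, 8236, 12004, 16780, 22684
D3: 2112, 2880, 3768, 4776, 5904
D4: 768, 888, 1008, 1128
D5: 120, 120, 120
The fifth differences are constant, so the polynomial has degree 5.

5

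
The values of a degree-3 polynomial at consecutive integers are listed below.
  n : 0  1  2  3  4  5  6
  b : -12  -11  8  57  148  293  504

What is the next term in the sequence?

793

First differences: 1  19  49  91  145  211
Second differences: 18  30  42  54  66
Third differences: 12  12  12  12
The third differences are constant (12).
66 + 12 = 78;  211 + 78 = 289;  504 + 289 = 793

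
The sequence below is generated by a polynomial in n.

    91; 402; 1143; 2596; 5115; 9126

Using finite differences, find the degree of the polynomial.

4

First differences: 311, 741, 1453, 2519, 4011
Second differences: 430, 712, 1066, 1492
Third differences: 282, 354, 426
Fourth differences: 72, 72
The fourth differences are constant, so the polynomial has degree 4.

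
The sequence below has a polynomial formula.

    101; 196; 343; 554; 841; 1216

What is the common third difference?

D1: 95, 147, 211, 287, 375
D2: 52, 64, 76, 88
D3: 12, 12, 12

12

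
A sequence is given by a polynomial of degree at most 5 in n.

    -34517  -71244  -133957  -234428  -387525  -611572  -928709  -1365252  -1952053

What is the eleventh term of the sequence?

-3724677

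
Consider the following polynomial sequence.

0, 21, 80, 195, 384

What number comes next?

D1: 21, 59, 115, 189
D2: 38, 56, 74
D3: 18, 18
Constant third difference = 18, so extend:
74 + 18 = 92;  189 + 92 = 281;  384 + 281 = 665

665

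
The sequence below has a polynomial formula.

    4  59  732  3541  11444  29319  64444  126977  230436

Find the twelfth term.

First differences: 55, 673, 2809, 7903, 17875, 35125, 62533, 103459
Second differences: 618, 2136, 5094, 9972, 17250, 27408, 40926
Third differences: 1518, 2958, 4878, 7278, 10158, 13518
Fourth differences: 1440, 1920, 2400, 2880, 3360
Fifth differences: 480, 480, 480, 480
The fifth differences are constant (480).
3360 + 480 = 3840;  13518 + 3840 = 17358;  40926 + 17358 = 58284;  103459 + 58284 = 161743;  230436 + 161743 = 392179
3840 + 480 = 4320;  17358 + 4320 = 21678;  58284 + 21678 = 79962;  161743 + 79962 = 241705;  392179 + 241705 = 633884
4320 + 480 = 4800;  21678 + 4800 = 26478;  79962 + 26478 = 106440;  241705 + 106440 = 348145;  633884 + 348145 = 982029

982029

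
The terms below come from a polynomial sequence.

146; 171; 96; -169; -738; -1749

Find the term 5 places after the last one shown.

-19944

Δ: 25, -75, -265, -569, -1011
Δ²: -100, -190, -304, -442
Δ³: -90, -114, -138
Δ⁴: -24, -24
The fourth differences are constant (-24).
-138 − 24 = -162;  -442 − 162 = -604;  -1011 − 604 = -1615;  -1749 − 1615 = -3364
-162 − 24 = -186;  -604 − 186 = -790;  -1615 − 790 = -2405;  -3364 − 2405 = -5769
-186 − 24 = -210;  -790 − 210 = -1000;  -2405 − 1000 = -3405;  -5769 − 3405 = -9174
-210 − 24 = -234;  -1000 − 234 = -1234;  -3405 − 1234 = -4639;  -9174 − 4639 = -13813
-234 − 24 = -258;  -1234 − 258 = -1492;  -4639 − 1492 = -6131;  -13813 − 6131 = -19944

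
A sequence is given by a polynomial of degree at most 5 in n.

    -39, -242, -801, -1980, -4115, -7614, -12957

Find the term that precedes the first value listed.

0

First differences: -203, -559, -1179, -2135, -3499, -5343
Second differences: -356, -620, -956, -1364, -1844
Third differences: -264, -336, -408, -480
Fourth differences: -72, -72, -72
The fourth differences are constant at -72.
Work back: -264 + 72 = -192;  -356 + 192 = -164;  -203 + 164 = -39;  -39 + 39 = 0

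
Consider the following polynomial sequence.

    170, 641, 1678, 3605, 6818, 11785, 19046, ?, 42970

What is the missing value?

29213

Using the first 7 terms:
D1: 471  1037  1927  3213  4967  7261
D2: 566  890  1286  1754  2294
D3: 324  396  468  540
D4: 72  72  72
Constant fourth difference = 72.
Extend forward: 540 + 72 = 612;  2294 + 612 = 2906;  7261 + 2906 = 10167;  19046 + 10167 = 29213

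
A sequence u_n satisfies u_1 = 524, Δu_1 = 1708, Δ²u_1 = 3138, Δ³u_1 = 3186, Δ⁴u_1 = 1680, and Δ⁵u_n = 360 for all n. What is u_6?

81064

Build the table forward from the leading diagonal:
Δ⁵: 360  360  360  360  360  360
Δ⁴: 1680  2040  2400  2760  3120  3480
Δ³: 3186  4866  6906  9306  12066  15186
Δ²: 3138  6324  11190  18096  27402  39468
Δ: 1708  4846  11170  22360  40456  67858
u: 524  2232  7078  18248  40608  81064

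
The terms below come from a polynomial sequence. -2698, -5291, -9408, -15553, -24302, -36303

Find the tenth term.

-132307

D1: -2593 , -4117 , -6145 , -8749 , -12001
D2: -1524 , -2028 , -2604 , -3252
D3: -504 , -576 , -648
D4: -72 , -72
The fourth differences are constant (-72).
-648 − 72 = -720;  -3252 − 720 = -3972;  -12001 − 3972 = -15973;  -36303 − 15973 = -52276
-720 − 72 = -792;  -3972 − 792 = -4764;  -15973 − 4764 = -20737;  -52276 − 20737 = -73013
-792 − 72 = -864;  -4764 − 864 = -5628;  -20737 − 5628 = -26365;  -73013 − 26365 = -99378
-864 − 72 = -936;  -5628 − 936 = -6564;  -26365 − 6564 = -32929;  -99378 − 32929 = -132307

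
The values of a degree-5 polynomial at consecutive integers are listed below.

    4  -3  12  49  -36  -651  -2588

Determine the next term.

First differences: -7, 15, 37, -85, -615, -1937
Second differences: 22, 22, -122, -530, -1322
Third differences: 0, -144, -408, -792
Fourth differences: -144, -264, -384
Fifth differences: -120, -120
Constant fifth difference = -120, so extend:
-384 − 120 = -504;  -792 − 504 = -1296;  -1322 − 1296 = -2618;  -1937 − 2618 = -4555;  -2588 − 4555 = -7143

-7143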